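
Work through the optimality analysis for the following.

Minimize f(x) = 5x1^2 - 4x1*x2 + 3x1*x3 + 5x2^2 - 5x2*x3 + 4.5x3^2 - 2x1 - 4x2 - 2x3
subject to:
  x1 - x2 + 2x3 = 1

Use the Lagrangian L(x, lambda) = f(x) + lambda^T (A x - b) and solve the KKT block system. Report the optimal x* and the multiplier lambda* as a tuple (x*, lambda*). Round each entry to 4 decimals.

Form the Lagrangian:
  L(x, lambda) = (1/2) x^T Q x + c^T x + lambda^T (A x - b)
Stationarity (grad_x L = 0): Q x + c + A^T lambda = 0.
Primal feasibility: A x = b.

This gives the KKT block system:
  [ Q   A^T ] [ x     ]   [-c ]
  [ A    0  ] [ lambda ] = [ b ]

Solving the linear system:
  x*      = (0.3952, 0.8468, 0.7258)
  lambda* = (-0.7419)
  f(x*)   = -2.4435

x* = (0.3952, 0.8468, 0.7258), lambda* = (-0.7419)


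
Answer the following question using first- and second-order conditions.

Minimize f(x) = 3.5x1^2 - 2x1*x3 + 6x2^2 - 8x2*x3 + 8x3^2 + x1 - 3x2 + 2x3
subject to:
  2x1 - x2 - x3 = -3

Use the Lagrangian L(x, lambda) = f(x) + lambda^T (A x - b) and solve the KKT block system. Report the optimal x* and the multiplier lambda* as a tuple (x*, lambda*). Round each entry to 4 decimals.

Form the Lagrangian:
  L(x, lambda) = (1/2) x^T Q x + c^T x + lambda^T (A x - b)
Stationarity (grad_x L = 0): Q x + c + A^T lambda = 0.
Primal feasibility: A x = b.

This gives the KKT block system:
  [ Q   A^T ] [ x     ]   [-c ]
  [ A    0  ] [ lambda ] = [ b ]

Solving the linear system:
  x*      = (-0.9726, 0.7332, 0.3216)
  lambda* = (3.2256)
  f(x*)   = 3.5739

x* = (-0.9726, 0.7332, 0.3216), lambda* = (3.2256)


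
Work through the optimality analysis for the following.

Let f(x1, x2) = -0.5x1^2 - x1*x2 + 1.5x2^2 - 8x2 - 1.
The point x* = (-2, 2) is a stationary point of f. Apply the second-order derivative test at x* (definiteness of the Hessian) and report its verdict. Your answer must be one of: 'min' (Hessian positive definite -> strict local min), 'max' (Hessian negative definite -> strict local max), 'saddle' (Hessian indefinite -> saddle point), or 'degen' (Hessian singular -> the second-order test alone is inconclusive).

Compute the Hessian H = grad^2 f:
  H = [[-1, -1], [-1, 3]]
Verify stationarity: grad f(x*) = H x* + g = (0, 0).
Eigenvalues of H: -1.2361, 3.2361.
Eigenvalues have mixed signs, so H is indefinite -> x* is a saddle point.

saddle


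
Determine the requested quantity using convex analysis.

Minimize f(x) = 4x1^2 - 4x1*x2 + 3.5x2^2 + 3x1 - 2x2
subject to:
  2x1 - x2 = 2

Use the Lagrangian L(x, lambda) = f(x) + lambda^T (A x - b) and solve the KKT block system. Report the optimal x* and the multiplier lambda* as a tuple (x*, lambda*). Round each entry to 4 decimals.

Form the Lagrangian:
  L(x, lambda) = (1/2) x^T Q x + c^T x + lambda^T (A x - b)
Stationarity (grad_x L = 0): Q x + c + A^T lambda = 0.
Primal feasibility: A x = b.

This gives the KKT block system:
  [ Q   A^T ] [ x     ]   [-c ]
  [ A    0  ] [ lambda ] = [ b ]

Solving the linear system:
  x*      = (1.05, 0.1)
  lambda* = (-5.5)
  f(x*)   = 6.975

x* = (1.05, 0.1), lambda* = (-5.5)


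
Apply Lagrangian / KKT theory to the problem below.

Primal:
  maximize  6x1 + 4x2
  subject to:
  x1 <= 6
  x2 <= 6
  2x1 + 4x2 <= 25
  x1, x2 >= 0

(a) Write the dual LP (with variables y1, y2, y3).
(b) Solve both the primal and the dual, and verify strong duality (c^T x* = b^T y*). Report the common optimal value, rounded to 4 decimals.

The standard primal-dual pair for 'max c^T x s.t. A x <= b, x >= 0' is:
  Dual:  min b^T y  s.t.  A^T y >= c,  y >= 0.

So the dual LP is:
  minimize  6y1 + 6y2 + 25y3
  subject to:
    y1 + 2y3 >= 6
    y2 + 4y3 >= 4
    y1, y2, y3 >= 0

Solving the primal: x* = (6, 3.25).
  primal value c^T x* = 49.
Solving the dual: y* = (4, 0, 1).
  dual value b^T y* = 49.
Strong duality: c^T x* = b^T y*. Confirmed.

49


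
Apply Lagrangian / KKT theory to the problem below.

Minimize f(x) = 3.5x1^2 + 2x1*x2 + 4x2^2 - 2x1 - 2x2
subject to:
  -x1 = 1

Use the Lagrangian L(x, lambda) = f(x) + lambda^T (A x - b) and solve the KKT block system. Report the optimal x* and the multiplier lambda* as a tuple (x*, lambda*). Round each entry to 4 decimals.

Form the Lagrangian:
  L(x, lambda) = (1/2) x^T Q x + c^T x + lambda^T (A x - b)
Stationarity (grad_x L = 0): Q x + c + A^T lambda = 0.
Primal feasibility: A x = b.

This gives the KKT block system:
  [ Q   A^T ] [ x     ]   [-c ]
  [ A    0  ] [ lambda ] = [ b ]

Solving the linear system:
  x*      = (-1, 0.5)
  lambda* = (-8)
  f(x*)   = 4.5

x* = (-1, 0.5), lambda* = (-8)


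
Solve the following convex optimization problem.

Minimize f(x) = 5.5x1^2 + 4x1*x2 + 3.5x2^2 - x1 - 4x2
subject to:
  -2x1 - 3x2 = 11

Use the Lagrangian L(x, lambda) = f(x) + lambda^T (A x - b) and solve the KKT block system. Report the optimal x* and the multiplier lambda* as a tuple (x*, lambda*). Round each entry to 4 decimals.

Form the Lagrangian:
  L(x, lambda) = (1/2) x^T Q x + c^T x + lambda^T (A x - b)
Stationarity (grad_x L = 0): Q x + c + A^T lambda = 0.
Primal feasibility: A x = b.

This gives the KKT block system:
  [ Q   A^T ] [ x     ]   [-c ]
  [ A    0  ] [ lambda ] = [ b ]

Solving the linear system:
  x*      = (-0.4684, -3.3544)
  lambda* = (-9.7848)
  f(x*)   = 60.7595

x* = (-0.4684, -3.3544), lambda* = (-9.7848)


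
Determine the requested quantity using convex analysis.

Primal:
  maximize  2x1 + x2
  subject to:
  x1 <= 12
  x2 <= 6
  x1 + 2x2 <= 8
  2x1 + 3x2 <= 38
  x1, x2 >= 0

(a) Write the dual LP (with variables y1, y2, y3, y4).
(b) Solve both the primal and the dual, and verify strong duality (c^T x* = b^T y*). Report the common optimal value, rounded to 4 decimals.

The standard primal-dual pair for 'max c^T x s.t. A x <= b, x >= 0' is:
  Dual:  min b^T y  s.t.  A^T y >= c,  y >= 0.

So the dual LP is:
  minimize  12y1 + 6y2 + 8y3 + 38y4
  subject to:
    y1 + y3 + 2y4 >= 2
    y2 + 2y3 + 3y4 >= 1
    y1, y2, y3, y4 >= 0

Solving the primal: x* = (8, 0).
  primal value c^T x* = 16.
Solving the dual: y* = (0, 0, 2, 0).
  dual value b^T y* = 16.
Strong duality: c^T x* = b^T y*. Confirmed.

16


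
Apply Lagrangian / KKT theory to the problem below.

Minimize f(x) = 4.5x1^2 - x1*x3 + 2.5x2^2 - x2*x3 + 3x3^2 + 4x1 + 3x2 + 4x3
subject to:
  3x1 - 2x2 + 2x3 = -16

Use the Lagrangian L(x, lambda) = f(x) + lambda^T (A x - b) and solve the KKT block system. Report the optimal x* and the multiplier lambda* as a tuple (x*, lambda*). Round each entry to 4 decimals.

Form the Lagrangian:
  L(x, lambda) = (1/2) x^T Q x + c^T x + lambda^T (A x - b)
Stationarity (grad_x L = 0): Q x + c + A^T lambda = 0.
Primal feasibility: A x = b.

This gives the KKT block system:
  [ Q   A^T ] [ x     ]   [-c ]
  [ A    0  ] [ lambda ] = [ b ]

Solving the linear system:
  x*      = (-2.6804, 1.1351, -2.8442)
  lambda* = (5.7599)
  f(x*)   = 36.7329

x* = (-2.6804, 1.1351, -2.8442), lambda* = (5.7599)


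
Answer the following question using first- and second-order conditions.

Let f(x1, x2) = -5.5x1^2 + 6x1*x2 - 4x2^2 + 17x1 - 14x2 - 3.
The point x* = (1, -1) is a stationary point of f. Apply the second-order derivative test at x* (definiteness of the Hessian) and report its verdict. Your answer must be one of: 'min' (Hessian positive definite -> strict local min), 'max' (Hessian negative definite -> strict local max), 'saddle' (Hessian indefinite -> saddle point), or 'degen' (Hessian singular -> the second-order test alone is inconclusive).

Compute the Hessian H = grad^2 f:
  H = [[-11, 6], [6, -8]]
Verify stationarity: grad f(x*) = H x* + g = (0, 0).
Eigenvalues of H: -15.6847, -3.3153.
Both eigenvalues < 0, so H is negative definite -> x* is a strict local max.

max


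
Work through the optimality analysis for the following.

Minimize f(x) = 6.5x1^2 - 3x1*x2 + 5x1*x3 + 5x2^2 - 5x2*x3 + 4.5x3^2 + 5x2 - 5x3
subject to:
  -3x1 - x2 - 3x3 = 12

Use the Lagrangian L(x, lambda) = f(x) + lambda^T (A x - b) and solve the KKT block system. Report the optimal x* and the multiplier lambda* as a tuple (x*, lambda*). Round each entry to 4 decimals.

Form the Lagrangian:
  L(x, lambda) = (1/2) x^T Q x + c^T x + lambda^T (A x - b)
Stationarity (grad_x L = 0): Q x + c + A^T lambda = 0.
Primal feasibility: A x = b.

This gives the KKT block system:
  [ Q   A^T ] [ x     ]   [-c ]
  [ A    0  ] [ lambda ] = [ b ]

Solving the linear system:
  x*      = (-1.0698, -2.4489, -2.114)
  lambda* = (-5.7099)
  f(x*)   = 33.4223

x* = (-1.0698, -2.4489, -2.114), lambda* = (-5.7099)


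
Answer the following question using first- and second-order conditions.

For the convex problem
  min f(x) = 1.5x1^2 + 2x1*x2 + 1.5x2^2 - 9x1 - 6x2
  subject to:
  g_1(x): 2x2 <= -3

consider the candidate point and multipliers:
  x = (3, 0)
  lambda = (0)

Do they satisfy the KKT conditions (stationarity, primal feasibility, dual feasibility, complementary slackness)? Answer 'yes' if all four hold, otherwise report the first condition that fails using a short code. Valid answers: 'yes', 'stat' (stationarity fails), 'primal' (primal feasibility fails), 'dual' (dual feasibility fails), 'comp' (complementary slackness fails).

Gradient of f: grad f(x) = Q x + c = (0, 0)
Constraint values g_i(x) = a_i^T x - b_i:
  g_1((3, 0)) = 3
Stationarity residual: grad f(x) + sum_i lambda_i a_i = (0, 0)
  -> stationarity OK
Primal feasibility (all g_i <= 0): FAILS
Dual feasibility (all lambda_i >= 0): OK
Complementary slackness (lambda_i * g_i(x) = 0 for all i): OK

Verdict: the first failing condition is primal_feasibility -> primal.

primal


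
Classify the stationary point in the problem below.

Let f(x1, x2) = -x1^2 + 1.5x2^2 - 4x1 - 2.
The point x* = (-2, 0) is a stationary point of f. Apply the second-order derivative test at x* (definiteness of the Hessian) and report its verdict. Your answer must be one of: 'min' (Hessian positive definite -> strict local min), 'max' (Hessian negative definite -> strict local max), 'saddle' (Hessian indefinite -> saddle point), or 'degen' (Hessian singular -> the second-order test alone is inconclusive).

Compute the Hessian H = grad^2 f:
  H = [[-2, 0], [0, 3]]
Verify stationarity: grad f(x*) = H x* + g = (0, 0).
Eigenvalues of H: -2, 3.
Eigenvalues have mixed signs, so H is indefinite -> x* is a saddle point.

saddle


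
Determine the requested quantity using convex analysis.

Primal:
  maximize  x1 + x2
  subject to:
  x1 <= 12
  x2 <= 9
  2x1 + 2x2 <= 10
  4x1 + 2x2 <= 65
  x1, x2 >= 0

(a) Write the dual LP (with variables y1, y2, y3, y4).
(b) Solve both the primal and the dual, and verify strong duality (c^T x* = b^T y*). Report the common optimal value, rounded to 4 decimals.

The standard primal-dual pair for 'max c^T x s.t. A x <= b, x >= 0' is:
  Dual:  min b^T y  s.t.  A^T y >= c,  y >= 0.

So the dual LP is:
  minimize  12y1 + 9y2 + 10y3 + 65y4
  subject to:
    y1 + 2y3 + 4y4 >= 1
    y2 + 2y3 + 2y4 >= 1
    y1, y2, y3, y4 >= 0

Solving the primal: x* = (5, 0).
  primal value c^T x* = 5.
Solving the dual: y* = (0, 0, 0.5, 0).
  dual value b^T y* = 5.
Strong duality: c^T x* = b^T y*. Confirmed.

5


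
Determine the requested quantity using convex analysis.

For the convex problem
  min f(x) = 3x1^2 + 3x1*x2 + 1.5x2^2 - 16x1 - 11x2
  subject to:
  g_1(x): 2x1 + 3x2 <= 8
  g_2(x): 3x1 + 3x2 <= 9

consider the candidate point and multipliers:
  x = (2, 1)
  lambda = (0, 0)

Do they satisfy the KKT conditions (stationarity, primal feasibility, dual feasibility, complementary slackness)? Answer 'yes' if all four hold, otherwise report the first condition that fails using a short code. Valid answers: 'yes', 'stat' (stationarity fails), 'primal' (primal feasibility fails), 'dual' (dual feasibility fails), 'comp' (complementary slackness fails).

Gradient of f: grad f(x) = Q x + c = (-1, -2)
Constraint values g_i(x) = a_i^T x - b_i:
  g_1((2, 1)) = -1
  g_2((2, 1)) = 0
Stationarity residual: grad f(x) + sum_i lambda_i a_i = (-1, -2)
  -> stationarity FAILS
Primal feasibility (all g_i <= 0): OK
Dual feasibility (all lambda_i >= 0): OK
Complementary slackness (lambda_i * g_i(x) = 0 for all i): OK

Verdict: the first failing condition is stationarity -> stat.

stat


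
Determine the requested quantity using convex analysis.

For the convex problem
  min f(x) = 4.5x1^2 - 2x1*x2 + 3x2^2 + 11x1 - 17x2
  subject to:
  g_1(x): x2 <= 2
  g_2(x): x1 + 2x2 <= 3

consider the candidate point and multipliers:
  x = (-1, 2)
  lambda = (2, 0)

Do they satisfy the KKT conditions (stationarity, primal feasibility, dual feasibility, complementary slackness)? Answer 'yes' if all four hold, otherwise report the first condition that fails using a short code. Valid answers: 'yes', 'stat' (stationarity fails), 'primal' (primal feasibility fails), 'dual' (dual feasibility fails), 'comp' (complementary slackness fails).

Gradient of f: grad f(x) = Q x + c = (-2, -3)
Constraint values g_i(x) = a_i^T x - b_i:
  g_1((-1, 2)) = 0
  g_2((-1, 2)) = 0
Stationarity residual: grad f(x) + sum_i lambda_i a_i = (-2, -1)
  -> stationarity FAILS
Primal feasibility (all g_i <= 0): OK
Dual feasibility (all lambda_i >= 0): OK
Complementary slackness (lambda_i * g_i(x) = 0 for all i): OK

Verdict: the first failing condition is stationarity -> stat.

stat


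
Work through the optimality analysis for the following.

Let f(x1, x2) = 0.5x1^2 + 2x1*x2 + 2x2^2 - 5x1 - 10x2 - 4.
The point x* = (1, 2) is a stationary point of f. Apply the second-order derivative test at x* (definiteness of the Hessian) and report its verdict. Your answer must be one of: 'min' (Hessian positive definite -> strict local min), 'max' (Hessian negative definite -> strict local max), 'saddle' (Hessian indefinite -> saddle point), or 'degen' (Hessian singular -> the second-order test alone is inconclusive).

Compute the Hessian H = grad^2 f:
  H = [[1, 2], [2, 4]]
Verify stationarity: grad f(x*) = H x* + g = (0, 0).
Eigenvalues of H: 0, 5.
H has a zero eigenvalue (singular; positive semidefinite but not definite), so H is neither positive definite, negative definite, nor indefinite. The second-order test alone is inconclusive -> degen.
(Indeed, f is constant along the null direction of H through x*, so x* is not a strict local extremum.)

degen


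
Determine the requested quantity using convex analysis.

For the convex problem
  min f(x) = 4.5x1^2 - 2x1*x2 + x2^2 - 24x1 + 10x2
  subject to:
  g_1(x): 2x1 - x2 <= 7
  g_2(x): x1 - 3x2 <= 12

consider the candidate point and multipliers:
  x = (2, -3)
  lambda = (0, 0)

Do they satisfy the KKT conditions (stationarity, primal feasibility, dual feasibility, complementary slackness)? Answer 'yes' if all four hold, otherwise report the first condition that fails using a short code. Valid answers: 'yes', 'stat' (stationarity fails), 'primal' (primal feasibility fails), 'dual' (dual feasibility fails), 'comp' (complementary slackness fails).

Gradient of f: grad f(x) = Q x + c = (0, 0)
Constraint values g_i(x) = a_i^T x - b_i:
  g_1((2, -3)) = 0
  g_2((2, -3)) = -1
Stationarity residual: grad f(x) + sum_i lambda_i a_i = (0, 0)
  -> stationarity OK
Primal feasibility (all g_i <= 0): OK
Dual feasibility (all lambda_i >= 0): OK
Complementary slackness (lambda_i * g_i(x) = 0 for all i): OK

Verdict: yes, KKT holds.

yes


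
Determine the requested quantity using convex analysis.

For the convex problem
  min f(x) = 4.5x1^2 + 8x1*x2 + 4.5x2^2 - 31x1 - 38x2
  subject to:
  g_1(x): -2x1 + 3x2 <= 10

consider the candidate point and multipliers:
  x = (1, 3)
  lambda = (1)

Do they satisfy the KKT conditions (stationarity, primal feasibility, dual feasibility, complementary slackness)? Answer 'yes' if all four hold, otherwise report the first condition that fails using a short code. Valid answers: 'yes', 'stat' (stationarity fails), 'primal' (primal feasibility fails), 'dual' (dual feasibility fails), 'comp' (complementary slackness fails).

Gradient of f: grad f(x) = Q x + c = (2, -3)
Constraint values g_i(x) = a_i^T x - b_i:
  g_1((1, 3)) = -3
Stationarity residual: grad f(x) + sum_i lambda_i a_i = (0, 0)
  -> stationarity OK
Primal feasibility (all g_i <= 0): OK
Dual feasibility (all lambda_i >= 0): OK
Complementary slackness (lambda_i * g_i(x) = 0 for all i): FAILS

Verdict: the first failing condition is complementary_slackness -> comp.

comp


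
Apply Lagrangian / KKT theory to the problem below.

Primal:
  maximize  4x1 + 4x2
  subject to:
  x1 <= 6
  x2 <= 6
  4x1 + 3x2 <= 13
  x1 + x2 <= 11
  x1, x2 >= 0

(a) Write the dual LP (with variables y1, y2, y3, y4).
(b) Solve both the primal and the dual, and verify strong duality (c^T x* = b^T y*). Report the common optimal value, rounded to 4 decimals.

The standard primal-dual pair for 'max c^T x s.t. A x <= b, x >= 0' is:
  Dual:  min b^T y  s.t.  A^T y >= c,  y >= 0.

So the dual LP is:
  minimize  6y1 + 6y2 + 13y3 + 11y4
  subject to:
    y1 + 4y3 + y4 >= 4
    y2 + 3y3 + y4 >= 4
    y1, y2, y3, y4 >= 0

Solving the primal: x* = (0, 4.3333).
  primal value c^T x* = 17.3333.
Solving the dual: y* = (0, 0, 1.3333, 0).
  dual value b^T y* = 17.3333.
Strong duality: c^T x* = b^T y*. Confirmed.

17.3333


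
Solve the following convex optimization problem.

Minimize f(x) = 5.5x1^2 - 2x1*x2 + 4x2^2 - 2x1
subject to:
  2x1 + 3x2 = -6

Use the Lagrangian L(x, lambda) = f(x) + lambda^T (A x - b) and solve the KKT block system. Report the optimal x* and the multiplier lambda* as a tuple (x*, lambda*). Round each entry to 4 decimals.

Form the Lagrangian:
  L(x, lambda) = (1/2) x^T Q x + c^T x + lambda^T (A x - b)
Stationarity (grad_x L = 0): Q x + c + A^T lambda = 0.
Primal feasibility: A x = b.

This gives the KKT block system:
  [ Q   A^T ] [ x     ]   [-c ]
  [ A    0  ] [ lambda ] = [ b ]

Solving the linear system:
  x*      = (-0.7355, -1.5097)
  lambda* = (3.5355)
  f(x*)   = 11.3419

x* = (-0.7355, -1.5097), lambda* = (3.5355)


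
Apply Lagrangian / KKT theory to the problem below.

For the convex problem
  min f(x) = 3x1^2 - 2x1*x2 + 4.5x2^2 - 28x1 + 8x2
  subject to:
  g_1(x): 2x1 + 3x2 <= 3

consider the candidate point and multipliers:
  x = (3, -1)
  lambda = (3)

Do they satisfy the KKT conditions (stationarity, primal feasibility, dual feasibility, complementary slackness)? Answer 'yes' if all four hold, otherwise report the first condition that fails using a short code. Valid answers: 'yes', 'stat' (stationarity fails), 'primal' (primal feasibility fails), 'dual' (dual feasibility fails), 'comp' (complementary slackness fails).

Gradient of f: grad f(x) = Q x + c = (-8, -7)
Constraint values g_i(x) = a_i^T x - b_i:
  g_1((3, -1)) = 0
Stationarity residual: grad f(x) + sum_i lambda_i a_i = (-2, 2)
  -> stationarity FAILS
Primal feasibility (all g_i <= 0): OK
Dual feasibility (all lambda_i >= 0): OK
Complementary slackness (lambda_i * g_i(x) = 0 for all i): OK

Verdict: the first failing condition is stationarity -> stat.

stat


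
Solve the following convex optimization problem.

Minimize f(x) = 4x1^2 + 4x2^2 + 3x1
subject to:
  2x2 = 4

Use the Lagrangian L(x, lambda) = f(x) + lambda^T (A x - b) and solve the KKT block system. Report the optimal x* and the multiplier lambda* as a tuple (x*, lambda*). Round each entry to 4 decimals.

Form the Lagrangian:
  L(x, lambda) = (1/2) x^T Q x + c^T x + lambda^T (A x - b)
Stationarity (grad_x L = 0): Q x + c + A^T lambda = 0.
Primal feasibility: A x = b.

This gives the KKT block system:
  [ Q   A^T ] [ x     ]   [-c ]
  [ A    0  ] [ lambda ] = [ b ]

Solving the linear system:
  x*      = (-0.375, 2)
  lambda* = (-8)
  f(x*)   = 15.4375

x* = (-0.375, 2), lambda* = (-8)


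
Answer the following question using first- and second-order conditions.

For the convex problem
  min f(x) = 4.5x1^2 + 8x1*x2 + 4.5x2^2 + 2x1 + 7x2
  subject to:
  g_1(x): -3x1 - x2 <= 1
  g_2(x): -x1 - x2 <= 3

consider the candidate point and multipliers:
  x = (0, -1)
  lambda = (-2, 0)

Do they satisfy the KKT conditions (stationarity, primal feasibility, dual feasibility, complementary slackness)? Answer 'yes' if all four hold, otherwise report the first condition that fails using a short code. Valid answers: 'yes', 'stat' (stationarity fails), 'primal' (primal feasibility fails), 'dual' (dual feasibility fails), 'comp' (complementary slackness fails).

Gradient of f: grad f(x) = Q x + c = (-6, -2)
Constraint values g_i(x) = a_i^T x - b_i:
  g_1((0, -1)) = 0
  g_2((0, -1)) = -2
Stationarity residual: grad f(x) + sum_i lambda_i a_i = (0, 0)
  -> stationarity OK
Primal feasibility (all g_i <= 0): OK
Dual feasibility (all lambda_i >= 0): FAILS
Complementary slackness (lambda_i * g_i(x) = 0 for all i): OK

Verdict: the first failing condition is dual_feasibility -> dual.

dual


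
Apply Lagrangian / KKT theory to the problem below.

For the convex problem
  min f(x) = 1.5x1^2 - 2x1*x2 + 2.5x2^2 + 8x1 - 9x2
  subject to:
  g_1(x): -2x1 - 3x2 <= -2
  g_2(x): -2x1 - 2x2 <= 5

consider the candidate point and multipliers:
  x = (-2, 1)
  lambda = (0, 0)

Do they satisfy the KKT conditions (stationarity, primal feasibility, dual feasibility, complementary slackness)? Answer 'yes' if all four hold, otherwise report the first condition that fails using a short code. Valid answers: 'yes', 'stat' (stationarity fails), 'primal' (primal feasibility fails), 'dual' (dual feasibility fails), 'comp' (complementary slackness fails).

Gradient of f: grad f(x) = Q x + c = (0, 0)
Constraint values g_i(x) = a_i^T x - b_i:
  g_1((-2, 1)) = 3
  g_2((-2, 1)) = -3
Stationarity residual: grad f(x) + sum_i lambda_i a_i = (0, 0)
  -> stationarity OK
Primal feasibility (all g_i <= 0): FAILS
Dual feasibility (all lambda_i >= 0): OK
Complementary slackness (lambda_i * g_i(x) = 0 for all i): OK

Verdict: the first failing condition is primal_feasibility -> primal.

primal


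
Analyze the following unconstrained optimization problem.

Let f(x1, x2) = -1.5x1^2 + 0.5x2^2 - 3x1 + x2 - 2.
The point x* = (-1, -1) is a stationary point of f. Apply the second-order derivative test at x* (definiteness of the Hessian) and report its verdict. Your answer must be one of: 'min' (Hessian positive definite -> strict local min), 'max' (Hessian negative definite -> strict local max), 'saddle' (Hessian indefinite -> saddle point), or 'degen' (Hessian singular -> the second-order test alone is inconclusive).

Compute the Hessian H = grad^2 f:
  H = [[-3, 0], [0, 1]]
Verify stationarity: grad f(x*) = H x* + g = (0, 0).
Eigenvalues of H: -3, 1.
Eigenvalues have mixed signs, so H is indefinite -> x* is a saddle point.

saddle


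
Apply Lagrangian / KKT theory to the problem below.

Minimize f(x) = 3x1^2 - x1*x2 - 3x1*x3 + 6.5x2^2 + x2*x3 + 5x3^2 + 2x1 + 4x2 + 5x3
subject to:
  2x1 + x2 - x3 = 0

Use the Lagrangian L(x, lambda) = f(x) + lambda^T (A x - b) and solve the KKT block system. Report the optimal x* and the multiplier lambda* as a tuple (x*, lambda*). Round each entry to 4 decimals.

Form the Lagrangian:
  L(x, lambda) = (1/2) x^T Q x + c^T x + lambda^T (A x - b)
Stationarity (grad_x L = 0): Q x + c + A^T lambda = 0.
Primal feasibility: A x = b.

This gives the KKT block system:
  [ Q   A^T ] [ x     ]   [-c ]
  [ A    0  ] [ lambda ] = [ b ]

Solving the linear system:
  x*      = (-0.2624, -0.1711, -0.6958)
  lambda* = (-1.3422)
  f(x*)   = -2.3441

x* = (-0.2624, -0.1711, -0.6958), lambda* = (-1.3422)


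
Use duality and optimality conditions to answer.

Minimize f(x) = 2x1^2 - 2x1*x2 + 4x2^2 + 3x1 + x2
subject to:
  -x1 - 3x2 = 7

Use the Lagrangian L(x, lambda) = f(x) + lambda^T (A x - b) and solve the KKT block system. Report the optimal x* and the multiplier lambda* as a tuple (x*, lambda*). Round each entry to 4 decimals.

Form the Lagrangian:
  L(x, lambda) = (1/2) x^T Q x + c^T x + lambda^T (A x - b)
Stationarity (grad_x L = 0): Q x + c + A^T lambda = 0.
Primal feasibility: A x = b.

This gives the KKT block system:
  [ Q   A^T ] [ x     ]   [-c ]
  [ A    0  ] [ lambda ] = [ b ]

Solving the linear system:
  x*      = (-2.1786, -1.6071)
  lambda* = (-2.5)
  f(x*)   = 4.6786

x* = (-2.1786, -1.6071), lambda* = (-2.5)


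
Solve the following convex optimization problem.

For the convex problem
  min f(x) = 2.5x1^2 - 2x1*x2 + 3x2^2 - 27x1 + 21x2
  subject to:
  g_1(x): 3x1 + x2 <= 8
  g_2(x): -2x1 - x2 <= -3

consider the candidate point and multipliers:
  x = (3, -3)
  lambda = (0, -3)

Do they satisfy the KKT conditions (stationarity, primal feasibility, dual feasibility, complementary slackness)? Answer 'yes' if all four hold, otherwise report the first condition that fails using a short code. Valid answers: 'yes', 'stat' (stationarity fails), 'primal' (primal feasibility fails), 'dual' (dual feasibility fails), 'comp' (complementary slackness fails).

Gradient of f: grad f(x) = Q x + c = (-6, -3)
Constraint values g_i(x) = a_i^T x - b_i:
  g_1((3, -3)) = -2
  g_2((3, -3)) = 0
Stationarity residual: grad f(x) + sum_i lambda_i a_i = (0, 0)
  -> stationarity OK
Primal feasibility (all g_i <= 0): OK
Dual feasibility (all lambda_i >= 0): FAILS
Complementary slackness (lambda_i * g_i(x) = 0 for all i): OK

Verdict: the first failing condition is dual_feasibility -> dual.

dual


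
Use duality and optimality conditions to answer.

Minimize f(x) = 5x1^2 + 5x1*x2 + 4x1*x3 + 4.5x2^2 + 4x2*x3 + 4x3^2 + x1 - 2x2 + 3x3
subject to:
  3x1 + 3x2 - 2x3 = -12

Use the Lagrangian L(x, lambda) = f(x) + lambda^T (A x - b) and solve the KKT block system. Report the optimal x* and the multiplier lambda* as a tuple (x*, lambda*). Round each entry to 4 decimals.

Form the Lagrangian:
  L(x, lambda) = (1/2) x^T Q x + c^T x + lambda^T (A x - b)
Stationarity (grad_x L = 0): Q x + c + A^T lambda = 0.
Primal feasibility: A x = b.

This gives the KKT block system:
  [ Q   A^T ] [ x     ]   [-c ]
  [ A    0  ] [ lambda ] = [ b ]

Solving the linear system:
  x*      = (-1.5254, -1.1567, 1.9769)
  lambda* = (4.0433)
  f(x*)   = 27.619

x* = (-1.5254, -1.1567, 1.9769), lambda* = (4.0433)


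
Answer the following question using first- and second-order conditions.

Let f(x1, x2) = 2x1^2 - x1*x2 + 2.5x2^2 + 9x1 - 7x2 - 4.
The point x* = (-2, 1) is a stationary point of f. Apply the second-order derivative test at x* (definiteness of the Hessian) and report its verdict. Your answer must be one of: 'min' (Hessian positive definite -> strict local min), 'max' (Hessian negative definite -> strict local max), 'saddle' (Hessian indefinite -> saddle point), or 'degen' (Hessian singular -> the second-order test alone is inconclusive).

Compute the Hessian H = grad^2 f:
  H = [[4, -1], [-1, 5]]
Verify stationarity: grad f(x*) = H x* + g = (0, 0).
Eigenvalues of H: 3.382, 5.618.
Both eigenvalues > 0, so H is positive definite -> x* is a strict local min.

min


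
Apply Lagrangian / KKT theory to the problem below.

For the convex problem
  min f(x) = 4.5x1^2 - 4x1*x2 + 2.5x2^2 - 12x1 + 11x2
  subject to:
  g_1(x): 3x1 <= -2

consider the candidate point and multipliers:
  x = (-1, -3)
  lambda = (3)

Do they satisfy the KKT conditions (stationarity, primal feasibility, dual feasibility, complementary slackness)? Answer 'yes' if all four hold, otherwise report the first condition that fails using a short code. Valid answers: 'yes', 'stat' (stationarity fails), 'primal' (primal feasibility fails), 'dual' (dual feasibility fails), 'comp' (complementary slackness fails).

Gradient of f: grad f(x) = Q x + c = (-9, 0)
Constraint values g_i(x) = a_i^T x - b_i:
  g_1((-1, -3)) = -1
Stationarity residual: grad f(x) + sum_i lambda_i a_i = (0, 0)
  -> stationarity OK
Primal feasibility (all g_i <= 0): OK
Dual feasibility (all lambda_i >= 0): OK
Complementary slackness (lambda_i * g_i(x) = 0 for all i): FAILS

Verdict: the first failing condition is complementary_slackness -> comp.

comp


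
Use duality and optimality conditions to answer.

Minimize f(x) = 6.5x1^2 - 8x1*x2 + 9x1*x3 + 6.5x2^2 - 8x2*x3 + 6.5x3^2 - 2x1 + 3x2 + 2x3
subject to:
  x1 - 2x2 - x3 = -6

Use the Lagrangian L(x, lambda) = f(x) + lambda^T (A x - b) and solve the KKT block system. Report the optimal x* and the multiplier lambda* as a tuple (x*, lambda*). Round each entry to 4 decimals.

Form the Lagrangian:
  L(x, lambda) = (1/2) x^T Q x + c^T x + lambda^T (A x - b)
Stationarity (grad_x L = 0): Q x + c + A^T lambda = 0.
Primal feasibility: A x = b.

This gives the KKT block system:
  [ Q   A^T ] [ x     ]   [-c ]
  [ A    0  ] [ lambda ] = [ b ]

Solving the linear system:
  x*      = (-0.7545, 1.6467, 1.9521)
  lambda* = (7.4132)
  f(x*)   = 27.4162

x* = (-0.7545, 1.6467, 1.9521), lambda* = (7.4132)


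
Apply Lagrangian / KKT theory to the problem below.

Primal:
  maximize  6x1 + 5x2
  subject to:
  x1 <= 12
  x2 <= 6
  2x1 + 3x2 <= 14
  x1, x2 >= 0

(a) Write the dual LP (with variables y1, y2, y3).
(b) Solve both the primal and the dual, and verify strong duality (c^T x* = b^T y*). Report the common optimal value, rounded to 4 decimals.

The standard primal-dual pair for 'max c^T x s.t. A x <= b, x >= 0' is:
  Dual:  min b^T y  s.t.  A^T y >= c,  y >= 0.

So the dual LP is:
  minimize  12y1 + 6y2 + 14y3
  subject to:
    y1 + 2y3 >= 6
    y2 + 3y3 >= 5
    y1, y2, y3 >= 0

Solving the primal: x* = (7, 0).
  primal value c^T x* = 42.
Solving the dual: y* = (0, 0, 3).
  dual value b^T y* = 42.
Strong duality: c^T x* = b^T y*. Confirmed.

42


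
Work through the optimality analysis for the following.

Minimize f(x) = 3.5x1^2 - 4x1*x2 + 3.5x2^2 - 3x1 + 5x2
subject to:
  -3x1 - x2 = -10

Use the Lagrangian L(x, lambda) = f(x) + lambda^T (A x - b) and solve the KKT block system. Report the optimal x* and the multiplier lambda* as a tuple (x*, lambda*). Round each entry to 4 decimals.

Form the Lagrangian:
  L(x, lambda) = (1/2) x^T Q x + c^T x + lambda^T (A x - b)
Stationarity (grad_x L = 0): Q x + c + A^T lambda = 0.
Primal feasibility: A x = b.

This gives the KKT block system:
  [ Q   A^T ] [ x     ]   [-c ]
  [ A    0  ] [ lambda ] = [ b ]

Solving the linear system:
  x*      = (2.8511, 1.4468)
  lambda* = (3.7234)
  f(x*)   = 17.9574

x* = (2.8511, 1.4468), lambda* = (3.7234)


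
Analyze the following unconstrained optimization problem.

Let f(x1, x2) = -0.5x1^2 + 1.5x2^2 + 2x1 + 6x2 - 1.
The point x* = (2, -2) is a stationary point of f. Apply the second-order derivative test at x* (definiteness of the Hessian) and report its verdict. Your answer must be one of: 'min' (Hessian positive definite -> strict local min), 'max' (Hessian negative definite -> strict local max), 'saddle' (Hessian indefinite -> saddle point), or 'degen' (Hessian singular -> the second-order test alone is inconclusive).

Compute the Hessian H = grad^2 f:
  H = [[-1, 0], [0, 3]]
Verify stationarity: grad f(x*) = H x* + g = (0, 0).
Eigenvalues of H: -1, 3.
Eigenvalues have mixed signs, so H is indefinite -> x* is a saddle point.

saddle


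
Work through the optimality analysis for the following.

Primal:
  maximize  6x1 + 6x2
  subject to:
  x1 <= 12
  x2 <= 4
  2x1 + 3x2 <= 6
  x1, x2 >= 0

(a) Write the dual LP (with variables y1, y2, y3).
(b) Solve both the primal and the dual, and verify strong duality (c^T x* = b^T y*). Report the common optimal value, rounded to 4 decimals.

The standard primal-dual pair for 'max c^T x s.t. A x <= b, x >= 0' is:
  Dual:  min b^T y  s.t.  A^T y >= c,  y >= 0.

So the dual LP is:
  minimize  12y1 + 4y2 + 6y3
  subject to:
    y1 + 2y3 >= 6
    y2 + 3y3 >= 6
    y1, y2, y3 >= 0

Solving the primal: x* = (3, 0).
  primal value c^T x* = 18.
Solving the dual: y* = (0, 0, 3).
  dual value b^T y* = 18.
Strong duality: c^T x* = b^T y*. Confirmed.

18


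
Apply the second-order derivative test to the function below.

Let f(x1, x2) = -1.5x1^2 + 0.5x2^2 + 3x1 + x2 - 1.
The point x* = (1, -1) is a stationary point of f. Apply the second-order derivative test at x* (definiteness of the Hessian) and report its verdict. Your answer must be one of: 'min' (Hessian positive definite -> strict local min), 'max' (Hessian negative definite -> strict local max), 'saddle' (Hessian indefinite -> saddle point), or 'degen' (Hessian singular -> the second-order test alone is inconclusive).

Compute the Hessian H = grad^2 f:
  H = [[-3, 0], [0, 1]]
Verify stationarity: grad f(x*) = H x* + g = (0, 0).
Eigenvalues of H: -3, 1.
Eigenvalues have mixed signs, so H is indefinite -> x* is a saddle point.

saddle


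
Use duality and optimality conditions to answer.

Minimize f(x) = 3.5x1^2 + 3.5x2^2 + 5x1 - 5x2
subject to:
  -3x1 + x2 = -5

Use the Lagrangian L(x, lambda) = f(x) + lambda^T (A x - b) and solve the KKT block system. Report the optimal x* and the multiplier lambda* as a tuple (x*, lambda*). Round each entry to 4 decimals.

Form the Lagrangian:
  L(x, lambda) = (1/2) x^T Q x + c^T x + lambda^T (A x - b)
Stationarity (grad_x L = 0): Q x + c + A^T lambda = 0.
Primal feasibility: A x = b.

This gives the KKT block system:
  [ Q   A^T ] [ x     ]   [-c ]
  [ A    0  ] [ lambda ] = [ b ]

Solving the linear system:
  x*      = (1.6429, -0.0714)
  lambda* = (5.5)
  f(x*)   = 18.0357

x* = (1.6429, -0.0714), lambda* = (5.5)


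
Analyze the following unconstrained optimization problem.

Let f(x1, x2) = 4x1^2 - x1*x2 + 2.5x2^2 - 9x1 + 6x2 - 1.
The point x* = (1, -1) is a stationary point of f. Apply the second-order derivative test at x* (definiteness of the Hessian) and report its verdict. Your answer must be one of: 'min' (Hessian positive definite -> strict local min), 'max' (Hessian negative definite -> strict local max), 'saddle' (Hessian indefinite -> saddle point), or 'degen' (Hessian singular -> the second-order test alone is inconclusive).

Compute the Hessian H = grad^2 f:
  H = [[8, -1], [-1, 5]]
Verify stationarity: grad f(x*) = H x* + g = (0, 0).
Eigenvalues of H: 4.6972, 8.3028.
Both eigenvalues > 0, so H is positive definite -> x* is a strict local min.

min


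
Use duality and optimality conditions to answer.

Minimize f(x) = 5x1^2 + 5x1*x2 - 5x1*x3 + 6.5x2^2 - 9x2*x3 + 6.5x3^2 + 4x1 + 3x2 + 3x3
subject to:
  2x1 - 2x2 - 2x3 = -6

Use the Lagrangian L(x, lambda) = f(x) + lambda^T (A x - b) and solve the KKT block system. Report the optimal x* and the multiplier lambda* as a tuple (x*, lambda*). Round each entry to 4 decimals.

Form the Lagrangian:
  L(x, lambda) = (1/2) x^T Q x + c^T x + lambda^T (A x - b)
Stationarity (grad_x L = 0): Q x + c + A^T lambda = 0.
Primal feasibility: A x = b.

This gives the KKT block system:
  [ Q   A^T ] [ x     ]   [-c ]
  [ A    0  ] [ lambda ] = [ b ]

Solving the linear system:
  x*      = (-1.3364, 1.1355, 0.528)
  lambda* = (3.1636)
  f(x*)   = 9.3131

x* = (-1.3364, 1.1355, 0.528), lambda* = (3.1636)


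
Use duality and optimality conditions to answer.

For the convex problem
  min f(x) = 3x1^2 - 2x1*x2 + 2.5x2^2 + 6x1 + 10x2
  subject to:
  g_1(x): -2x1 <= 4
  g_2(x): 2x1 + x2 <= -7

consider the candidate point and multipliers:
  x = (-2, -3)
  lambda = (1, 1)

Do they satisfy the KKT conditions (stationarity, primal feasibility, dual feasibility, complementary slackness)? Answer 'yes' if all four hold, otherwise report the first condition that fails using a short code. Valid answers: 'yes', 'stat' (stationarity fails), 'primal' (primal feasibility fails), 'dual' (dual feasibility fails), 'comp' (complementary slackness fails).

Gradient of f: grad f(x) = Q x + c = (0, -1)
Constraint values g_i(x) = a_i^T x - b_i:
  g_1((-2, -3)) = 0
  g_2((-2, -3)) = 0
Stationarity residual: grad f(x) + sum_i lambda_i a_i = (0, 0)
  -> stationarity OK
Primal feasibility (all g_i <= 0): OK
Dual feasibility (all lambda_i >= 0): OK
Complementary slackness (lambda_i * g_i(x) = 0 for all i): OK

Verdict: yes, KKT holds.

yes


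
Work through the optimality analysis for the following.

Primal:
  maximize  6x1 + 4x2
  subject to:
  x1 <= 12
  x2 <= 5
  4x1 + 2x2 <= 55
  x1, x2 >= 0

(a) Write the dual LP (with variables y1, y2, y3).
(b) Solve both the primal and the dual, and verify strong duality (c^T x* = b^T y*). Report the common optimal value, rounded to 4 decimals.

The standard primal-dual pair for 'max c^T x s.t. A x <= b, x >= 0' is:
  Dual:  min b^T y  s.t.  A^T y >= c,  y >= 0.

So the dual LP is:
  minimize  12y1 + 5y2 + 55y3
  subject to:
    y1 + 4y3 >= 6
    y2 + 2y3 >= 4
    y1, y2, y3 >= 0

Solving the primal: x* = (11.25, 5).
  primal value c^T x* = 87.5.
Solving the dual: y* = (0, 1, 1.5).
  dual value b^T y* = 87.5.
Strong duality: c^T x* = b^T y*. Confirmed.

87.5


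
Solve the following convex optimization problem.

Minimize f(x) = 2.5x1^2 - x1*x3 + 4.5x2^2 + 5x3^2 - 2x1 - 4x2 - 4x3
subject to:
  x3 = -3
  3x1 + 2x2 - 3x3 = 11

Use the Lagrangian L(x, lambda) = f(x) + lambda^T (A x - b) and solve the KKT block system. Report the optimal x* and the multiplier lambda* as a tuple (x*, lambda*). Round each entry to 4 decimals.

Form the Lagrangian:
  L(x, lambda) = (1/2) x^T Q x + c^T x + lambda^T (A x - b)
Stationarity (grad_x L = 0): Q x + c + A^T lambda = 0.
Primal feasibility: A x = b.

This gives the KKT block system:
  [ Q   A^T ] [ x     ]   [-c ]
  [ A    0  ] [ lambda ] = [ b ]

Solving the linear system:
  x*      = (0.2574, 0.6139, -3)
  lambda* = (31.9703, -0.7624)
  f(x*)   = 56.6634

x* = (0.2574, 0.6139, -3), lambda* = (31.9703, -0.7624)


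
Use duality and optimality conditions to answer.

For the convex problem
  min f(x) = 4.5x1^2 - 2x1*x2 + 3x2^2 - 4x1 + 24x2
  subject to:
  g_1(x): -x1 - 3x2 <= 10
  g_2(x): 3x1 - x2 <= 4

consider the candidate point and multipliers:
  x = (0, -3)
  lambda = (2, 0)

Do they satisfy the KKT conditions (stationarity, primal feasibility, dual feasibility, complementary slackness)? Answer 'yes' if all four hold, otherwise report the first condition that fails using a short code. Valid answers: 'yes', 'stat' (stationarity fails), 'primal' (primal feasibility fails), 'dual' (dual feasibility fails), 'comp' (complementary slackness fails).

Gradient of f: grad f(x) = Q x + c = (2, 6)
Constraint values g_i(x) = a_i^T x - b_i:
  g_1((0, -3)) = -1
  g_2((0, -3)) = -1
Stationarity residual: grad f(x) + sum_i lambda_i a_i = (0, 0)
  -> stationarity OK
Primal feasibility (all g_i <= 0): OK
Dual feasibility (all lambda_i >= 0): OK
Complementary slackness (lambda_i * g_i(x) = 0 for all i): FAILS

Verdict: the first failing condition is complementary_slackness -> comp.

comp


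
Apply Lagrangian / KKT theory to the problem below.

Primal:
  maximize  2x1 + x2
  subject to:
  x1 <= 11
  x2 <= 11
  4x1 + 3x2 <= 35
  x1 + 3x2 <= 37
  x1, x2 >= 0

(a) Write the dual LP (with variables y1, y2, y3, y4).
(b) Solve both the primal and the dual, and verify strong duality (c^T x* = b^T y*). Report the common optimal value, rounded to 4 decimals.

The standard primal-dual pair for 'max c^T x s.t. A x <= b, x >= 0' is:
  Dual:  min b^T y  s.t.  A^T y >= c,  y >= 0.

So the dual LP is:
  minimize  11y1 + 11y2 + 35y3 + 37y4
  subject to:
    y1 + 4y3 + y4 >= 2
    y2 + 3y3 + 3y4 >= 1
    y1, y2, y3, y4 >= 0

Solving the primal: x* = (8.75, 0).
  primal value c^T x* = 17.5.
Solving the dual: y* = (0, 0, 0.5, 0).
  dual value b^T y* = 17.5.
Strong duality: c^T x* = b^T y*. Confirmed.

17.5


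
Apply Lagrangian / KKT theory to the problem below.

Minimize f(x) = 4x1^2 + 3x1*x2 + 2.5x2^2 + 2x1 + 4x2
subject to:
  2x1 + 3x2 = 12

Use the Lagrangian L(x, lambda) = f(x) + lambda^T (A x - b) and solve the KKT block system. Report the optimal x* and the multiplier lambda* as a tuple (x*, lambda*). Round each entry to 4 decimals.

Form the Lagrangian:
  L(x, lambda) = (1/2) x^T Q x + c^T x + lambda^T (A x - b)
Stationarity (grad_x L = 0): Q x + c + A^T lambda = 0.
Primal feasibility: A x = b.

This gives the KKT block system:
  [ Q   A^T ] [ x     ]   [-c ]
  [ A    0  ] [ lambda ] = [ b ]

Solving the linear system:
  x*      = (0.3214, 3.7857)
  lambda* = (-7.9643)
  f(x*)   = 55.6786

x* = (0.3214, 3.7857), lambda* = (-7.9643)


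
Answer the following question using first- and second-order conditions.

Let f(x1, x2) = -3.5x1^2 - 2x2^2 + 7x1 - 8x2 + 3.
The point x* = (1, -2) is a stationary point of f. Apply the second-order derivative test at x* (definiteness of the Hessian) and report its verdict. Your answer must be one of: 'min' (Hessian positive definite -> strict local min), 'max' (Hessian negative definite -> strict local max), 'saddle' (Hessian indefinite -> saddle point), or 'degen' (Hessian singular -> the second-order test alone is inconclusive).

Compute the Hessian H = grad^2 f:
  H = [[-7, 0], [0, -4]]
Verify stationarity: grad f(x*) = H x* + g = (0, 0).
Eigenvalues of H: -7, -4.
Both eigenvalues < 0, so H is negative definite -> x* is a strict local max.

max
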